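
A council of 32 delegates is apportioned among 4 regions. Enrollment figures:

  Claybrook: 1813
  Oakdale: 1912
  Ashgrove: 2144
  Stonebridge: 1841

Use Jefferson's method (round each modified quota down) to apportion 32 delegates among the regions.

Standard divisor 7710/32 ≈ 240.938; standard quotas: Claybrook 7.525, Oakdale 7.936, Ashgrove 8.899, Stonebridge 7.641.
Rounding down gives 7, 7, 8, 7 = 29 seats, so the divisor must be adjusted.
With modified divisor 228: modified quotas Claybrook 7.952, Oakdale 8.386, Ashgrove 9.404, Stonebridge 8.075.
Rounding down: Claybrook 7, Oakdale 8, Ashgrove 9, Stonebridge 8 (total 32).

Claybrook=7; Oakdale=8; Ashgrove=9; Stonebridge=8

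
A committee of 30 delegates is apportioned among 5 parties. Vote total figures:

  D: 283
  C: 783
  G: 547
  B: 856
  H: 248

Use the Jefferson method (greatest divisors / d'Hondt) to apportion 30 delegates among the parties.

D: 3, C: 9, G: 6, B: 10, H: 2

Standard divisor 2717/30 ≈ 90.567; standard quotas: D 3.125, C 8.646, G 6.040, B 9.452, H 2.738.
Rounding down gives 3, 8, 6, 9, 2 = 28 seats, so the divisor must be adjusted.
With modified divisor 84: modified quotas D 3.369, C 9.321, G 6.512, B 10.190, H 2.952.
Rounding down: D 3, C 9, G 6, B 10, H 2 (total 30).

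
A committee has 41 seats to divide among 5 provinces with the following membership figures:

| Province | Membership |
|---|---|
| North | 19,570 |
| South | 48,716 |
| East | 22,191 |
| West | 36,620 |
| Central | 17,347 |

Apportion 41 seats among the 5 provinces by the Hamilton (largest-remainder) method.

North: 6, South: 14, East: 6, West: 10, Central: 5

Total 144444; standard divisor 144444/41 ≈ 3523.024.
Standard quotas: North 5.5549, South 13.8279, East 6.2988, West 10.3945, Central 4.9239.
Lower quotas: North 5, South 13, East 6, West 10, Central 4 (sum 38, leaving 3 seats).
Remainders in descending order: Central 0.9239, South 0.8279, North 0.5549, West 0.3945, East 0.2988.
The surplus seats go to Central, South, North.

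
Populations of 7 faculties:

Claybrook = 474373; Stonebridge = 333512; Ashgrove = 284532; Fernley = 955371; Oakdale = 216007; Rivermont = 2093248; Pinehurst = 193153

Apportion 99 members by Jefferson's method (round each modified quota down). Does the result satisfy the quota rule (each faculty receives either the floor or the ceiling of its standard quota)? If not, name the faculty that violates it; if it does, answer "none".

Rivermont

Standard quotas: Claybrook 10.321, Stonebridge 7.256, Ashgrove 6.191, Fernley 20.786, Oakdale 4.700, Rivermont 45.543, Pinehurst 4.202.
Jefferson allocation: Claybrook 10, Stonebridge 7, Ashgrove 6, Fernley 21, Oakdale 4, Rivermont 47, Pinehurst 4.
Rivermont has quota 45.543 (lower 45, upper 46) but receives 47 — outside the quota interval.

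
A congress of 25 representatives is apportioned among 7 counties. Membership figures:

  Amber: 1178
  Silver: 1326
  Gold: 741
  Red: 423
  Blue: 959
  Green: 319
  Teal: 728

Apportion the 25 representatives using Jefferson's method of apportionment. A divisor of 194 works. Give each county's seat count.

Amber: 6, Silver: 6, Gold: 3, Red: 2, Blue: 4, Green: 1, Teal: 3

With modified divisor 194: modified quotas Amber 6.072, Silver 6.835, Gold 3.820, Red 2.180, Blue 4.943, Green 1.644, Teal 3.753.
Rounding down: Amber 6, Silver 6, Gold 3, Red 2, Blue 4, Green 1, Teal 3 (total 25).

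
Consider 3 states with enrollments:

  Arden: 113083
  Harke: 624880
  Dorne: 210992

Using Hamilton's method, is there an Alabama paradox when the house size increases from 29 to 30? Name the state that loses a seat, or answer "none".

Arden

At 29 seats: Arden 4, Harke 19, Dorne 6.
At 30 seats: Arden 3, Harke 20, Dorne 7.
Arden drops from 4 to 3.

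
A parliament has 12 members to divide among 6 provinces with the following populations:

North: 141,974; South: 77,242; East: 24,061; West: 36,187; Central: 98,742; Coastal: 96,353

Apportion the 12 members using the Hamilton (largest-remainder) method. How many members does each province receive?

North=4, South=2, East=1, West=1, Central=2, Coastal=2

The standard divisor is 474559/12 ≈ 39546.583.
Standard quotas: North 3.5900, South 1.9532, East 0.6084, West 0.9150, Central 2.4969, Coastal 2.4364.
Lower quotas: North 3, South 1, East 0, West 0, Central 2, Coastal 2 (sum 8, leaving 4 seats).
Remainders in descending order: South 0.9532, West 0.9150, East 0.6084, North 0.5900, Central 0.4969, Coastal 0.4364.
The surplus seats go to South, West, East, North.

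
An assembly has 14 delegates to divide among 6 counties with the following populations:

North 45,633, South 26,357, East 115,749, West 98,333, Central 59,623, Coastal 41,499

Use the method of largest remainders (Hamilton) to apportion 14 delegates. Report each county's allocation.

Standard divisor: 387194 ÷ 14 ≈ 27656.714.
Standard quotas: North 1.6500, South 0.9530, East 4.1852, West 3.5555, Central 2.1558, Coastal 1.5005.
Lower quotas: North 1, South 0, East 4, West 3, Central 2, Coastal 1 (sum 11, leaving 3 seats).
Remainders in descending order: South 0.9530, North 0.6500, West 0.5555, Coastal 0.5005, East 0.1852, Central 0.1558.
The surplus seats go to South, North, West.

North 2, South 1, East 4, West 4, Central 2, Coastal 1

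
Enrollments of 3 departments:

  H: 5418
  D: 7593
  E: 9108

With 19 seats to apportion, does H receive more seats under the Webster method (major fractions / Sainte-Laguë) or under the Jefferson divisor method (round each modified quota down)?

Webster

Webster: H 5, D 6, E 8.
Jefferson: H 4, D 7, E 8.
H gets 5 under Webster and 4 under Jefferson.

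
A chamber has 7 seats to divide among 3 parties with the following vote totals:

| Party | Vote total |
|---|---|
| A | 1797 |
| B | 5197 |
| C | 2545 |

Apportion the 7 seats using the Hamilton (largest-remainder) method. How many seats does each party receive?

A: 1, B: 4, C: 2

Total 9539; standard divisor 9539/7 ≈ 1362.714.
Standard quotas: A 1.3187, B 3.8137, C 1.8676.
Lower quotas: A 1, B 3, C 1 (sum 5, leaving 2 seats).
Remainders in descending order: C 0.8676, B 0.8137, A 0.3187.
Largest remainders: C, B receive the extra seats.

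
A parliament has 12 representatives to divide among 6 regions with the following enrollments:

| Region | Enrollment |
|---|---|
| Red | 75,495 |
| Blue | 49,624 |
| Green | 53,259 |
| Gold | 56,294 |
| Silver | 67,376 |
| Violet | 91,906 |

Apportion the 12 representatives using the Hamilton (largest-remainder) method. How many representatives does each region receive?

The standard divisor is 393954/12 ≈ 32829.5.
Standard quotas: Red 2.2996, Blue 1.5116, Green 1.6223, Gold 1.7147, Silver 2.0523, Violet 2.7995.
Lower quotas: Red 2, Blue 1, Green 1, Gold 1, Silver 2, Violet 2 (sum 9, leaving 3 seats).
Remainders in descending order: Violet 0.7995, Gold 0.7147, Green 0.6223, Blue 0.5116, Red 0.2996, Silver 0.0523.
Largest remainders: Violet, Gold, Green receive the extra seats.

Red=2, Blue=1, Green=2, Gold=2, Silver=2, Violet=3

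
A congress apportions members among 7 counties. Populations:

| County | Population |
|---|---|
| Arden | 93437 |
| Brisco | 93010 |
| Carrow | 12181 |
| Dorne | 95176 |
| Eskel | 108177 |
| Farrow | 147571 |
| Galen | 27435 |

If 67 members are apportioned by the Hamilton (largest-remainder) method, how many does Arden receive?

The standard divisor is 576987/67 ≈ 8611.746.
Standard quotas: Arden 10.8499, Brisco 10.8004, Carrow 1.4145, Dorne 11.0519, Eskel 12.5616, Farrow 17.1360, Galen 3.1858.
Lower quotas: Arden 10, Brisco 10, Carrow 1, Dorne 11, Eskel 12, Farrow 17, Galen 3 (sum 64, leaving 3 seats).
Remainders in descending order: Arden 0.8499, Brisco 0.8004, Eskel 0.5616, Carrow 0.4145, Galen 0.1858, Farrow 0.1360, Dorne 0.0519.
The surplus seats go to Arden, Brisco, Eskel.
Arden receives 11.

11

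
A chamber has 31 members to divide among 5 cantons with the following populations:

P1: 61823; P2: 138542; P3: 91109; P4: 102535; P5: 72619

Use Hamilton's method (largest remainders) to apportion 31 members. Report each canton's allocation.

P1: 4; P2: 9; P3: 6; P4: 7; P5: 5

Total 466628; standard divisor 466628/31 ≈ 15052.516.
Standard quotas: P1 4.1072, P2 9.2039, P3 6.0527, P4 6.8118, P5 4.8244.
Lower quotas: P1 4, P2 9, P3 6, P4 6, P5 4 (sum 29, leaving 2 seats).
Remainders in descending order: P5 0.8244, P4 0.8118, P2 0.2039, P1 0.1072, P3 0.0527.
The surplus seats go to P5, P4.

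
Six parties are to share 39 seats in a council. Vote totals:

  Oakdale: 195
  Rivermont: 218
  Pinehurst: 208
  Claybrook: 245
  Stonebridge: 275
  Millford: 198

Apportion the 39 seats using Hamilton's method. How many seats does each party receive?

Oakdale: 6, Rivermont: 6, Pinehurst: 6, Claybrook: 7, Stonebridge: 8, Millford: 6

The standard divisor is 1339/39 ≈ 34.333.
Standard quotas: Oakdale 5.680, Rivermont 6.350, Pinehurst 6.058, Claybrook 7.136, Stonebridge 8.010, Millford 5.767.
Lower quotas: Oakdale 5, Rivermont 6, Pinehurst 6, Claybrook 7, Stonebridge 8, Millford 5 (sum 37, leaving 2 seats).
Remainders in descending order: Millford 0.767, Oakdale 0.680, Rivermont 0.350, Claybrook 0.136, Pinehurst 0.058, Stonebridge 0.010.
The surplus seats go to Millford, Oakdale.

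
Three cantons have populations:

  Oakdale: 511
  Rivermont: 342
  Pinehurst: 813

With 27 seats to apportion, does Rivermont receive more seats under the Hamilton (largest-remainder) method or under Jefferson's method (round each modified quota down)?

Hamilton: Oakdale 8, Rivermont 6, Pinehurst 13.
Jefferson: Oakdale 8, Rivermont 5, Pinehurst 14.
Rivermont gets 6 under Hamilton and 5 under Jefferson.

Hamilton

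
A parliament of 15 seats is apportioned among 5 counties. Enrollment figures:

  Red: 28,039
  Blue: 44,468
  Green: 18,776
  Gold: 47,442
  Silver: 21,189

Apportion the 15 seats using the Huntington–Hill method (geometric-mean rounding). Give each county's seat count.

Red: 3, Blue: 4, Green: 2, Gold: 4, Silver: 2

With divisor 11028: modified quotas Red 2.543, Blue 4.032, Green 1.703, Gold 4.302, Silver 1.921.
Geometric-mean thresholds: Red √(2·3)=2.449, Blue √(4·5)=4.472, Green √(1·2)=1.414, Gold √(4·5)=4.472, Silver √(1·2)=1.414.
Each quota rounded against its threshold gives Red 3, Blue 4, Green 2, Gold 4, Silver 2 (total 15).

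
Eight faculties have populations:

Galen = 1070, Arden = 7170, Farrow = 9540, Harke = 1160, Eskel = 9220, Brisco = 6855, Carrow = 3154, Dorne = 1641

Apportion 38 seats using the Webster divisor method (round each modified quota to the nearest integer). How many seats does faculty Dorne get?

2

Standard divisor 39810/38 ≈ 1047.632; standard quotas: Galen 1.021, Arden 6.844, Farrow 9.106, Harke 1.107, Eskel 8.801, Brisco 6.543, Carrow 3.011, Dorne 1.566.
Rounding to the nearest integer gives 1, 7, 9, 1, 9, 7, 3, 2 = 39 seats, so the divisor must be adjusted.
With modified divisor 1070: modified quotas Galen 1.000, Arden 6.701, Farrow 8.916, Harke 1.084, Eskel 8.617, Brisco 6.407, Carrow 2.948, Dorne 1.534.
Rounding to the nearest integer: Galen 1, Arden 7, Farrow 9, Harke 1, Eskel 9, Brisco 6, Carrow 3, Dorne 2 (total 38).
Dorne receives 2.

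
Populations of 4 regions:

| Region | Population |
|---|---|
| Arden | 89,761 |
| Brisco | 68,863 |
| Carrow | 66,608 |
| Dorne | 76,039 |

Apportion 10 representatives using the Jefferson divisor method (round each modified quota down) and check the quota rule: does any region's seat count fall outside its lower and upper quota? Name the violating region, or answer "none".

Standard quotas: Arden 2.979, Brisco 2.286, Carrow 2.211, Dorne 2.524.
Jefferson allocation: Arden 3, Brisco 2, Carrow 2, Dorne 3.
Every allocation lies between the lower and upper quota.

none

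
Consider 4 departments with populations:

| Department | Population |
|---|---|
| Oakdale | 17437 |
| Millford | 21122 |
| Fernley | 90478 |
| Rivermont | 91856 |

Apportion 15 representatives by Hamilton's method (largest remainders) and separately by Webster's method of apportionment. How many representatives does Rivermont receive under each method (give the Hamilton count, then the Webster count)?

6 and 7

Hamilton: Oakdale 1, Millford 2, Fernley 6, Rivermont 6.
Webster: Oakdale 1, Millford 1, Fernley 6, Rivermont 7.
Rivermont gets 6 under Hamilton and 7 under Webster.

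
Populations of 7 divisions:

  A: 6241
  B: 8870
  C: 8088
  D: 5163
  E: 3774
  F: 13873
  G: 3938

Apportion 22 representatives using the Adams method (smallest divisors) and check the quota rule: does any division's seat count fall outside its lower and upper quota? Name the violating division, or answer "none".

Standard quotas: A 2.749, B 3.907, C 3.562, D 2.274, E 1.662, F 6.111, G 1.735.
Adams allocation: A 3, B 4, C 3, D 2, E 2, F 6, G 2.
Every allocation lies between the lower and upper quota.

none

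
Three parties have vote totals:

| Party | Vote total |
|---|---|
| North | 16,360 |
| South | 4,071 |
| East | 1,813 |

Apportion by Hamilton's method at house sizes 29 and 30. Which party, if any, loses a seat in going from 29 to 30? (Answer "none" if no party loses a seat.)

East

At 29 seats: North 21, South 5, East 3.
At 30 seats: North 22, South 6, East 2.
East drops from 3 to 2.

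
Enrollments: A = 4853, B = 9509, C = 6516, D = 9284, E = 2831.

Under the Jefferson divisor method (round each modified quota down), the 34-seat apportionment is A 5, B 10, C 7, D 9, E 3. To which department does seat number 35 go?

Priority for the next seat is population ÷ (current seats + 1).
Priorities: A 808.833, B 864.455, C 814.500, D 928.400, E 707.750.
Highest priority: D.

D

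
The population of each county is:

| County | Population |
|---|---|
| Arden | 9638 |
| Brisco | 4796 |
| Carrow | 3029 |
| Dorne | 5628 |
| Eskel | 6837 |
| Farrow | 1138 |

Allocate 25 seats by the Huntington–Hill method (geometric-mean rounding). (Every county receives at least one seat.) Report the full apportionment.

With divisor 1253: modified quotas Arden 7.692, Brisco 3.828, Carrow 2.417, Dorne 4.492, Eskel 5.457, Farrow 0.908.
Geometric-mean thresholds: Arden √(7·8)=7.483, Brisco √(3·4)=3.464, Carrow √(2·3)=2.449, Dorne √(4·5)=4.472, Eskel √(5·6)=5.477, Farrow (min 1).
Each quota rounded against its threshold gives Arden 8, Brisco 4, Carrow 2, Dorne 5, Eskel 5, Farrow 1 (total 25).

Arden: 8; Brisco: 4; Carrow: 2; Dorne: 5; Eskel: 5; Farrow: 1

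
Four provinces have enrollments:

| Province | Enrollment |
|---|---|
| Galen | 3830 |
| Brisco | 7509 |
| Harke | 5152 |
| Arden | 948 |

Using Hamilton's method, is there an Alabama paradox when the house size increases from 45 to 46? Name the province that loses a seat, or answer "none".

At 45 seats: Galen 10, Brisco 19, Harke 13, Arden 3.
At 46 seats: Galen 10, Brisco 20, Harke 14, Arden 2.
Arden drops from 3 to 2.

Arden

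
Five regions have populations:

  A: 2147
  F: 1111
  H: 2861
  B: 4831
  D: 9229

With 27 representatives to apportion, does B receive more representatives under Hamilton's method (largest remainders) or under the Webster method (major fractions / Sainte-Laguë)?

Webster

Hamilton: A 3, F 2, H 4, B 6, D 12.
Webster: A 3, F 1, H 4, B 7, D 12.
B gets 6 under Hamilton and 7 under Webster.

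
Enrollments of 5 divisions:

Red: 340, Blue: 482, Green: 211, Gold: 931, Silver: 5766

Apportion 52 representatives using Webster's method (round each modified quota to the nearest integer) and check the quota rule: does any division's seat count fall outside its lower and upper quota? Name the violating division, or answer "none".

Standard quotas: Red 2.287, Blue 3.242, Green 1.419, Gold 6.263, Silver 38.788.
Webster allocation: Red 2, Blue 3, Green 1, Gold 6, Silver 40.
Silver has quota 38.788 (lower 38, upper 39) but receives 40 — outside the quota interval.

Silver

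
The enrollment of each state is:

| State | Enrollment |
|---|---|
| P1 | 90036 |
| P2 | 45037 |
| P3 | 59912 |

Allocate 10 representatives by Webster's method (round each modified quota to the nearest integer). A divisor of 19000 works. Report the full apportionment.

P1=5, P2=2, P3=3

With modified divisor 19000: modified quotas P1 4.739, P2 2.370, P3 3.153.
Rounding to the nearest integer: P1 5, P2 2, P3 3 (total 10).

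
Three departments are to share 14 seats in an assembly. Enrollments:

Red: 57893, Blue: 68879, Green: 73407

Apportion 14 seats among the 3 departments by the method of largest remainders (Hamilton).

Standard divisor: 200179 ÷ 14 ≈ 14298.5.
Standard quotas: Red 4.0489, Blue 4.8172, Green 5.1339.
Lower quotas: Red 4, Blue 4, Green 5 (sum 13, leaving 1 seat).
Remainders in descending order: Blue 0.8172, Green 0.1339, Red 0.0489.
Largest remainder: Blue receives the extra seat.

Red 4; Blue 5; Green 5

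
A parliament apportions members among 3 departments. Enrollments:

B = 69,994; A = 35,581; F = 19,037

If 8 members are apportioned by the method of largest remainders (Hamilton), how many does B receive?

5

The standard divisor is 124612/8 ≈ 15576.5.
Standard quotas: B 4.4936, A 2.2843, F 1.2222.
Lower quotas: B 4, A 2, F 1 (sum 7, leaving 1 seat).
Remainders in descending order: B 0.4936, A 0.2843, F 0.2222.
The surplus seat goes to B.
B receives 5.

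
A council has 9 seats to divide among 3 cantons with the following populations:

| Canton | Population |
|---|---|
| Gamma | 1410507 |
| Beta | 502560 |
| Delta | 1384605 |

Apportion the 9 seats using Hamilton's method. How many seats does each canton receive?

Total 3297672; standard divisor 3297672/9 = 366408.
Standard quotas: Gamma 3.8496, Beta 1.3716, Delta 3.7789.
Lower quotas: Gamma 3, Beta 1, Delta 3 (sum 7, leaving 2 seats).
Remainders in descending order: Gamma 0.8496, Delta 0.7789, Beta 0.3716.
The surplus seats go to Gamma, Delta.

Gamma=4; Beta=1; Delta=4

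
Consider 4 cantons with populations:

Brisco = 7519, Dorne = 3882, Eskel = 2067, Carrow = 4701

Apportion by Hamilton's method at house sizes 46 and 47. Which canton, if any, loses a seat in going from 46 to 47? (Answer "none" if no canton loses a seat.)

At 46 seats: Brisco 19, Dorne 10, Eskel 5, Carrow 12.
At 47 seats: Brisco 20, Dorne 10, Eskel 5, Carrow 12.
No canton's allocation decreased.

none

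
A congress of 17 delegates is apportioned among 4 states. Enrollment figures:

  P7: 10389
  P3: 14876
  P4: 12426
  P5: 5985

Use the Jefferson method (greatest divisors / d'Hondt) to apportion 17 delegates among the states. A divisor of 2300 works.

With modified divisor 2300: modified quotas P7 4.517, P3 6.468, P4 5.403, P5 2.602.
Rounding down: P7 4, P3 6, P4 5, P5 2 (total 17).

P7 4, P3 6, P4 5, P5 2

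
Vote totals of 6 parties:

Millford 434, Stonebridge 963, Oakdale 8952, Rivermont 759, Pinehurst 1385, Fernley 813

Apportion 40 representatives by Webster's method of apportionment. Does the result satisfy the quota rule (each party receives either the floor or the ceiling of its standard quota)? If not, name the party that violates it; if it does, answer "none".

Standard quotas: Millford 1.305, Stonebridge 2.895, Oakdale 26.911, Rivermont 2.282, Pinehurst 4.164, Fernley 2.444.
Webster allocation: Millford 1, Stonebridge 3, Oakdale 28, Rivermont 2, Pinehurst 4, Fernley 2.
Oakdale has quota 26.911 (lower 26, upper 27) but receives 28 — outside the quota interval.

Oakdale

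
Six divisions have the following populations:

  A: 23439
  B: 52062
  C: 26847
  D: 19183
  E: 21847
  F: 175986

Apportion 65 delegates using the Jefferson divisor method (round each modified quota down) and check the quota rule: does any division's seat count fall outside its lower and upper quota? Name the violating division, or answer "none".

Standard quotas: A 4.771, B 10.596, C 5.464, D 3.904, E 4.447, F 35.818.
Jefferson allocation: A 4, B 11, C 5, D 4, E 4, F 37.
F has quota 35.818 (lower 35, upper 36) but receives 37 — outside the quota interval.

F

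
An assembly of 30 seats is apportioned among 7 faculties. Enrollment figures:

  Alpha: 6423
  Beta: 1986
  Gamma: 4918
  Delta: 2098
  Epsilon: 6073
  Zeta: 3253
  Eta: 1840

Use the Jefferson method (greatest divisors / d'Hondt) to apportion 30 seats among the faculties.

Standard divisor 26591/30 ≈ 886.367; standard quotas: Alpha 7.246, Beta 2.241, Gamma 5.548, Delta 2.367, Epsilon 6.852, Zeta 3.670, Eta 2.076.
Rounding down gives 7, 2, 5, 2, 6, 3, 2 = 27 seats, so the divisor must be adjusted.
With modified divisor 808: modified quotas Alpha 7.949, Beta 2.458, Gamma 6.087, Delta 2.597, Epsilon 7.516, Zeta 4.026, Eta 2.277.
Rounding down: Alpha 7, Beta 2, Gamma 6, Delta 2, Epsilon 7, Zeta 4, Eta 2 (total 30).

Alpha 7, Beta 2, Gamma 6, Delta 2, Epsilon 7, Zeta 4, Eta 2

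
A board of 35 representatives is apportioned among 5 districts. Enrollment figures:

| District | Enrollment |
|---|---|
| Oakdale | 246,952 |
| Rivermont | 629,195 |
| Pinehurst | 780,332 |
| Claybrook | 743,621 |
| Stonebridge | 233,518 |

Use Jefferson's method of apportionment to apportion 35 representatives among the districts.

Oakdale 3, Rivermont 8, Pinehurst 11, Claybrook 10, Stonebridge 3

Standard divisor 2633618/35 ≈ 75246.229; standard quotas: Oakdale 3.282, Rivermont 8.362, Pinehurst 10.370, Claybrook 9.883, Stonebridge 3.103.
Rounding down gives 3, 8, 10, 9, 3 = 33 seats, so the divisor must be adjusted.
With modified divisor 70400: modified quotas Oakdale 3.508, Rivermont 8.937, Pinehurst 11.084, Claybrook 10.563, Stonebridge 3.317.
Rounding down: Oakdale 3, Rivermont 8, Pinehurst 11, Claybrook 10, Stonebridge 3 (total 35).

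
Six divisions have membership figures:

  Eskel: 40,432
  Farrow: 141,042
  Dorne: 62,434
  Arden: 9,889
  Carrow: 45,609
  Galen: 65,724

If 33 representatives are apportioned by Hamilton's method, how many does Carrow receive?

Total 365130; standard divisor 365130/33 ≈ 11064.545.
Standard quotas: Eskel 3.6542, Farrow 12.7472, Dorne 5.6427, Arden 0.8938, Carrow 4.1221, Galen 5.9401.
Lower quotas: Eskel 3, Farrow 12, Dorne 5, Arden 0, Carrow 4, Galen 5 (sum 29, leaving 4 seats).
Remainders in descending order: Galen 0.9401, Arden 0.8938, Farrow 0.7472, Eskel 0.6542, Dorne 0.6427, Carrow 0.1221.
The surplus seats go to Galen, Arden, Farrow, Eskel.
Carrow receives 4.

4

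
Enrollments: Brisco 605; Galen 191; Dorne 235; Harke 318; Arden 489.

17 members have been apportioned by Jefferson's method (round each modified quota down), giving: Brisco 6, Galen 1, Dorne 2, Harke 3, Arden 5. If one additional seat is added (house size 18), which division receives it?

Galen

Priority for the next seat is population ÷ (current seats + 1).
Priorities: Brisco 86.429, Galen 95.500, Dorne 78.333, Harke 79.500, Arden 81.500.
Highest priority: Galen.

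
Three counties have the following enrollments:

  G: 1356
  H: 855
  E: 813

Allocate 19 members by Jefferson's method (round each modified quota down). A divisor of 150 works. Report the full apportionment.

With modified divisor 150: modified quotas G 9.040, H 5.700, E 5.420.
Rounding down: G 9, H 5, E 5 (total 19).

G 9, H 5, E 5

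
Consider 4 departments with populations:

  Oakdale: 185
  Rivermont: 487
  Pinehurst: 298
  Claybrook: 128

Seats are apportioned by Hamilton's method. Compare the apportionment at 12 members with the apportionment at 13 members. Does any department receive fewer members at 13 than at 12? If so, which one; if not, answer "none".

Claybrook

At 12 seats: Oakdale 2, Rivermont 5, Pinehurst 3, Claybrook 2.
At 13 seats: Oakdale 2, Rivermont 6, Pinehurst 4, Claybrook 1.
Claybrook drops from 2 to 1.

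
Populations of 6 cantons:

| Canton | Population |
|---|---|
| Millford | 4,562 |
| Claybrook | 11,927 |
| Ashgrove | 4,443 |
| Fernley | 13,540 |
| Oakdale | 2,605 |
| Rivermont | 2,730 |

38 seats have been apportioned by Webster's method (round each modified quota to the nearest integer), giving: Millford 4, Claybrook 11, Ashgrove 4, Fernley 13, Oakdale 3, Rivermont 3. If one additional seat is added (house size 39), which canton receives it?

Priority for the next seat is population ÷ (current seats + 0.5).
Priorities: Millford 1013.778, Claybrook 1037.130, Ashgrove 987.333, Fernley 1002.963, Oakdale 744.286, Rivermont 780.000.
Highest priority: Claybrook.

Claybrook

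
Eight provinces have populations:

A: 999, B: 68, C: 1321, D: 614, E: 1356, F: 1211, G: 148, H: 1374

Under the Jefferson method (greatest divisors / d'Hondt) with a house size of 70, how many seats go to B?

Standard divisor 7091/70 ≈ 101.3; standard quotas: A 9.862, B 0.671, C 13.040, D 6.061, E 13.386, F 11.955, G 1.461, H 13.564.
Rounding down gives 9, 0, 13, 6, 13, 11, 1, 13 = 66 seats, so the divisor must be adjusted.
With modified divisor 96: modified quotas A 10.406, B 0.708, C 13.760, D 6.396, E 14.125, F 12.615, G 1.542, H 14.312.
Rounding down: A 10, B 0, C 13, D 6, E 14, F 12, G 1, H 14 (total 70).
B receives 0.

0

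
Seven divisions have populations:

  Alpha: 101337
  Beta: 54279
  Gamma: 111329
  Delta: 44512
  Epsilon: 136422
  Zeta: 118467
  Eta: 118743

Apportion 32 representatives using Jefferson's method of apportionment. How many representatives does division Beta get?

Standard divisor 685089/32 ≈ 21409.031; standard quotas: Alpha 4.733, Beta 2.535, Gamma 5.200, Delta 2.079, Epsilon 6.372, Zeta 5.534, Eta 5.546.
Rounding down gives 4, 2, 5, 2, 6, 5, 5 = 29 seats, so the divisor must be adjusted.
With modified divisor 19600: modified quotas Alpha 5.170, Beta 2.769, Gamma 5.680, Delta 2.271, Epsilon 6.960, Zeta 6.044, Eta 6.058.
Rounding down: Alpha 5, Beta 2, Gamma 5, Delta 2, Epsilon 6, Zeta 6, Eta 6 (total 32).
Beta receives 2.

2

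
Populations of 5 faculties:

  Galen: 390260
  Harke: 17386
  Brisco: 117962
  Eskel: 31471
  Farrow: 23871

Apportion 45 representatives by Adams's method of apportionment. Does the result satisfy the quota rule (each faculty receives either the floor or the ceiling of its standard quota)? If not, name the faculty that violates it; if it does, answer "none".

Galen

Standard quotas: Galen 30.229, Harke 1.347, Brisco 9.137, Eskel 2.438, Farrow 1.849.
Adams allocation: Galen 29, Harke 2, Brisco 9, Eskel 3, Farrow 2.
Galen has quota 30.229 (lower 30, upper 31) but receives 29 — outside the quota interval.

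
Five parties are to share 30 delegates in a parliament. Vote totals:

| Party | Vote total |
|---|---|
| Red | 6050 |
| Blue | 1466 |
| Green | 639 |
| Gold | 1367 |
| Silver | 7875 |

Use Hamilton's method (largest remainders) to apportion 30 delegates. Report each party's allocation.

Red 10, Blue 3, Green 1, Gold 2, Silver 14

The standard divisor is 17397/30 ≈ 579.9.
Standard quotas: Red 10.4328, Blue 2.5280, Green 1.1019, Gold 2.3573, Silver 13.5799.
Lower quotas: Red 10, Blue 2, Green 1, Gold 2, Silver 13 (sum 28, leaving 2 seats).
Remainders in descending order: Silver 0.5799, Blue 0.5280, Red 0.4328, Gold 0.3573, Green 0.1019.
The surplus seats go to Silver, Blue.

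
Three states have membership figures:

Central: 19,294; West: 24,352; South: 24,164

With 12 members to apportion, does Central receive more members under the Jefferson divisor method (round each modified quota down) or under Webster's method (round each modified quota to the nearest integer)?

Webster

Jefferson: Central 3, West 5, South 4.
Webster: Central 4, West 4, South 4.
Central gets 3 under Jefferson and 4 under Webster.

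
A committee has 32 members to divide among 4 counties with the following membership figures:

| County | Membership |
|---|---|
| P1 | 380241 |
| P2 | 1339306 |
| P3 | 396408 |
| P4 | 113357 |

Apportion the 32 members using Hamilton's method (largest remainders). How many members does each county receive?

P1 5, P2 19, P3 6, P4 2

Total 2229312; standard divisor 2229312/32 = 69666.
Standard quotas: P1 5.4581, P2 19.2247, P3 5.6901, P4 1.6271.
Lower quotas: P1 5, P2 19, P3 5, P4 1 (sum 30, leaving 2 seats).
Remainders in descending order: P3 0.6901, P4 0.6271, P1 0.4581, P2 0.2247.
Largest remainders: P3, P4 receive the extra seats.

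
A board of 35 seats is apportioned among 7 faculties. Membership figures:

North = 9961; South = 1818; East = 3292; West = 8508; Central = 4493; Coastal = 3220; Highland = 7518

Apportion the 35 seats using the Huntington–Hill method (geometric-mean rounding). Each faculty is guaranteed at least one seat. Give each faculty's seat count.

With divisor 1148: modified quotas North 8.677, South 1.584, East 2.868, West 7.411, Central 3.914, Coastal 2.805, Highland 6.549.
Geometric-mean thresholds: North √(8·9)=8.485, South √(1·2)=1.414, East √(2·3)=2.449, West √(7·8)=7.483, Central √(3·4)=3.464, Coastal √(2·3)=2.449, Highland √(6·7)=6.481.
Each quota rounded against its threshold gives North 9, South 2, East 3, West 7, Central 4, Coastal 3, Highland 7 (total 35).

North 9, South 2, East 3, West 7, Central 4, Coastal 3, Highland 7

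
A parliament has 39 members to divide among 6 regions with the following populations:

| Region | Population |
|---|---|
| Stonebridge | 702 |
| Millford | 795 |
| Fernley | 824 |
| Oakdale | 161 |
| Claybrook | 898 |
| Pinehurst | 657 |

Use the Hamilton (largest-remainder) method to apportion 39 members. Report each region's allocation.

Stonebridge: 7, Millford: 8, Fernley: 8, Oakdale: 1, Claybrook: 9, Pinehurst: 6

Standard divisor: 4037 ÷ 39 ≈ 103.513.
Standard quotas: Stonebridge 6.782, Millford 7.680, Fernley 7.960, Oakdale 1.555, Claybrook 8.675, Pinehurst 6.347.
Lower quotas: Stonebridge 6, Millford 7, Fernley 7, Oakdale 1, Claybrook 8, Pinehurst 6 (sum 35, leaving 4 seats).
Remainders in descending order: Fernley 0.960, Stonebridge 0.782, Millford 0.680, Claybrook 0.675, Oakdale 0.555, Pinehurst 0.347.
Largest remainders: Fernley, Stonebridge, Millford, Claybrook receive the extra seats.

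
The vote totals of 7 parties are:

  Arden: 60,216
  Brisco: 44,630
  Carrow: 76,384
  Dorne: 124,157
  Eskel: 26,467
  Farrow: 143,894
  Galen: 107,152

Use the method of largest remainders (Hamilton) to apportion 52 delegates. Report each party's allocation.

Arden=5; Brisco=4; Carrow=7; Dorne=11; Eskel=2; Farrow=13; Galen=10

Total 582900; standard divisor 582900/52 ≈ 11209.615.
Standard quotas: Arden 5.3718, Brisco 3.9814, Carrow 6.8141, Dorne 11.0759, Eskel 2.3611, Farrow 12.8367, Galen 9.5589.
Lower quotas: Arden 5, Brisco 3, Carrow 6, Dorne 11, Eskel 2, Farrow 12, Galen 9 (sum 48, leaving 4 seats).
Remainders in descending order: Brisco 0.9814, Farrow 0.8367, Carrow 0.8141, Galen 0.5589, Arden 0.3718, Eskel 0.3611, Dorne 0.0759.
Largest remainders: Brisco, Farrow, Carrow, Galen receive the extra seats.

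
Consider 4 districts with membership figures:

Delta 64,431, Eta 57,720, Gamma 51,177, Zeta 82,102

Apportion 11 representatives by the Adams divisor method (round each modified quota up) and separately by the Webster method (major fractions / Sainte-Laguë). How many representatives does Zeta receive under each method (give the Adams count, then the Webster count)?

3 and 4

Adams: Delta 3, Eta 3, Gamma 2, Zeta 3.
Webster: Delta 3, Eta 2, Gamma 2, Zeta 4.
Zeta gets 3 under Adams and 4 under Webster.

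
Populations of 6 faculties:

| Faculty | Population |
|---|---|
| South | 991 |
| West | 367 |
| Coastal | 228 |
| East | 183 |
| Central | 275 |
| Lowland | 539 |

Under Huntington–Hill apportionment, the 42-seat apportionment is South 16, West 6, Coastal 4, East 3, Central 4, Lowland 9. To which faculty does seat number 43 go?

Priority for the next seat is population ÷ (√(s·(s+1))).
Priorities: South 60.088, West 56.629, Coastal 50.982, East 52.828, Central 61.492, Lowland 56.816.
Highest priority: Central.

Central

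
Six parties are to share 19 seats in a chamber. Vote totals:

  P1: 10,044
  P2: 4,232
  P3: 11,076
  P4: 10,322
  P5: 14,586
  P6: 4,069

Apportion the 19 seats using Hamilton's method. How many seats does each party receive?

Total 54329; standard divisor 54329/19 ≈ 2859.421.
Standard quotas: P1 3.5126, P2 1.4800, P3 3.8735, P4 3.6098, P5 5.1010, P6 1.4230.
Lower quotas: P1 3, P2 1, P3 3, P4 3, P5 5, P6 1 (sum 16, leaving 3 seats).
Remainders in descending order: P3 0.8735, P4 0.6098, P1 0.5126, P2 0.4800, P6 0.4230, P5 0.1010.
The surplus seats go to P3, P4, P1.

P1=4; P2=1; P3=4; P4=4; P5=5; P6=1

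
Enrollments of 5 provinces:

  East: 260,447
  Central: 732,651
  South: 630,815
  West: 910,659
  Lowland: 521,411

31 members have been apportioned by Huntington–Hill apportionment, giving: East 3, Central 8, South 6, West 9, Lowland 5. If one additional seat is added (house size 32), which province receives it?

South

Priority for the next seat is population ÷ (√(s·(s+1))).
Priorities: East 75184.573, Central 86343.748, South 97336.868, West 95991.887, Lowland 95196.189.
Highest priority: South.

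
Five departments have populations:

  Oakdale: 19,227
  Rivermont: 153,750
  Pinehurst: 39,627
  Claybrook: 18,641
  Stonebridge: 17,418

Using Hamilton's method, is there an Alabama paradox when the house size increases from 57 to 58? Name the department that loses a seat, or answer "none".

At 57 seats: Oakdale 5, Rivermont 35, Pinehurst 9, Claybrook 4, Stonebridge 4.
At 58 seats: Oakdale 5, Rivermont 36, Pinehurst 9, Claybrook 4, Stonebridge 4.
No department's allocation decreased.

none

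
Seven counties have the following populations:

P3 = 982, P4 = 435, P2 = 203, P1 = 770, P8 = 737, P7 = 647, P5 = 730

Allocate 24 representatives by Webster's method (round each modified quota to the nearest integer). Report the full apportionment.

Standard divisor 4504/24 ≈ 187.667; standard quotas: P3 5.233, P4 2.318, P2 1.082, P1 4.103, P8 3.927, P7 3.448, P5 3.890.
Rounding to the nearest integer gives 5, 2, 1, 4, 4, 3, 4 = 23 seats, so the divisor must be adjusted.
With modified divisor 180: modified quotas P3 5.456, P4 2.417, P2 1.128, P1 4.278, P8 4.094, P7 3.594, P5 4.056.
Rounding to the nearest integer: P3 5, P4 2, P2 1, P1 4, P8 4, P7 4, P5 4 (total 24).

P3=5, P4=2, P2=1, P1=4, P8=4, P7=4, P5=4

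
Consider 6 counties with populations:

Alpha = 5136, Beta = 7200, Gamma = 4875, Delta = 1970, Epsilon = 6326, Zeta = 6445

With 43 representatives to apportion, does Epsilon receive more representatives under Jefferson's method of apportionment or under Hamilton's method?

Jefferson: Alpha 7, Beta 10, Gamma 6, Delta 2, Epsilon 9, Zeta 9.
Hamilton: Alpha 7, Beta 10, Gamma 6, Delta 3, Epsilon 8, Zeta 9.
Epsilon gets 9 under Jefferson and 8 under Hamilton.

Jefferson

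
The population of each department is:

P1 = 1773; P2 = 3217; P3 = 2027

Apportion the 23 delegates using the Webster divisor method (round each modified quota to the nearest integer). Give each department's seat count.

P1=6, P2=10, P3=7

Standard divisor 7017/23 ≈ 305.087; standard quotas: P1 5.811, P2 10.545, P3 6.644.
Rounding to the nearest integer gives 6, 11, 7 = 24 seats, so the divisor must be adjusted.
With modified divisor 310: modified quotas P1 5.719, P2 10.377, P3 6.539.
Rounding to the nearest integer: P1 6, P2 10, P3 7 (total 23).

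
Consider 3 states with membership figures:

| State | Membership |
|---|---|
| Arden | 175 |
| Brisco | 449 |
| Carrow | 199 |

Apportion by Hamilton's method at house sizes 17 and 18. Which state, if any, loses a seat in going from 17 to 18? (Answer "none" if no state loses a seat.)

none

At 17 seats: Arden 4, Brisco 9, Carrow 4.
At 18 seats: Arden 4, Brisco 10, Carrow 4.
No state's allocation decreased.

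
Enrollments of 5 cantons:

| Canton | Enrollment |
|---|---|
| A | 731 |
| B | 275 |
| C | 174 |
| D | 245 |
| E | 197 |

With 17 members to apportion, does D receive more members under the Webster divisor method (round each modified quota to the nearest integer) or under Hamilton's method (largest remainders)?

Webster

Webster: A 7, B 3, C 2, D 3, E 2.
Hamilton: A 8, B 3, C 2, D 2, E 2.
D gets 3 under Webster and 2 under Hamilton.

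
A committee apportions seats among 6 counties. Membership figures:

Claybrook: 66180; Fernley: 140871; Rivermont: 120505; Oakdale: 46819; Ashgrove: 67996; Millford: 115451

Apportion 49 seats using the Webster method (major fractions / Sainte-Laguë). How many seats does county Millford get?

10

Standard divisor 557822/49 ≈ 11384.122; standard quotas: Claybrook 5.813, Fernley 12.374, Rivermont 10.585, Oakdale 4.113, Ashgrove 5.973, Millford 10.141.
Rounding to the nearest integer gives Claybrook 6, Fernley 12, Rivermont 11, Oakdale 4, Ashgrove 6, Millford 10 — total 49, matching the house size, so no adjustment is needed.
Millford receives 10.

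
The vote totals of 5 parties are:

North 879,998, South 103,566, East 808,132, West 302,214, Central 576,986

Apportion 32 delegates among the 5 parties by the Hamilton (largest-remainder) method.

Standard divisor: 2670896 ÷ 32 ≈ 83465.5.
Standard quotas: North 10.5433, South 1.2408, East 9.6822, West 3.6208, Central 6.9129.
Lower quotas: North 10, South 1, East 9, West 3, Central 6 (sum 29, leaving 3 seats).
Remainders in descending order: Central 0.9129, East 0.6822, West 0.6208, North 0.5433, South 0.2408.
Largest remainders: Central, East, West receive the extra seats.

North 10, South 1, East 10, West 4, Central 7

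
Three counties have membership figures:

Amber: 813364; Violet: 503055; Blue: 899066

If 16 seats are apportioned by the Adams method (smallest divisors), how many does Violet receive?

Standard divisor 2215485/16 ≈ 138467.812; standard quotas: Amber 5.874, Violet 3.633, Blue 6.493.
Rounding up gives 6, 4, 7 = 17 seats, so the divisor must be adjusted.
With modified divisor 156300: modified quotas Amber 5.204, Violet 3.219, Blue 5.752.
Rounding up: Amber 6, Violet 4, Blue 6 (total 16).
Violet receives 4.

4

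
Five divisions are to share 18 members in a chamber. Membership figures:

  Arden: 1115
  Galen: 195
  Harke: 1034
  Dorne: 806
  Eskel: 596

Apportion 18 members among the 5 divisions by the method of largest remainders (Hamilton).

Arden: 5; Galen: 1; Harke: 5; Dorne: 4; Eskel: 3

The standard divisor is 3746/18 ≈ 208.111.
Standard quotas: Arden 5.358, Galen 0.937, Harke 4.968, Dorne 3.873, Eskel 2.864.
Lower quotas: Arden 5, Galen 0, Harke 4, Dorne 3, Eskel 2 (sum 14, leaving 4 seats).
Remainders in descending order: Harke 0.968, Galen 0.937, Dorne 0.873, Eskel 0.864, Arden 0.358.
Largest remainders: Harke, Galen, Dorne, Eskel receive the extra seats.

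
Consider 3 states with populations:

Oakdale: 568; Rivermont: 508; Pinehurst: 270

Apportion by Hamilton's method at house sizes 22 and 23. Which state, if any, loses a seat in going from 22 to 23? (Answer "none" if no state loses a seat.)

At 22 seats: Oakdale 9, Rivermont 8, Pinehurst 5.
At 23 seats: Oakdale 10, Rivermont 9, Pinehurst 4.
Pinehurst drops from 5 to 4.

Pinehurst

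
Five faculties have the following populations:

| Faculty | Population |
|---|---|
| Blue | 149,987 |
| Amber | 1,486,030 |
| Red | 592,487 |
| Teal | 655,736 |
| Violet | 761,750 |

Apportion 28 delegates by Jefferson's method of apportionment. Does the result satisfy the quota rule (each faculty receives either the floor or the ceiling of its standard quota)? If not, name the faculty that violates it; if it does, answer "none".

Standard quotas: Blue 1.152, Amber 11.412, Red 4.550, Teal 5.036, Violet 5.850.
Jefferson allocation: Blue 1, Amber 12, Red 4, Teal 5, Violet 6.
Every allocation lies between the lower and upper quota.

none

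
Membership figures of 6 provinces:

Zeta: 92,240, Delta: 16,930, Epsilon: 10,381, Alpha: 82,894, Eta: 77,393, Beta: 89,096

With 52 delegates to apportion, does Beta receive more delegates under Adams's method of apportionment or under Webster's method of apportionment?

Adams: Zeta 13, Delta 3, Epsilon 2, Alpha 11, Eta 11, Beta 12.
Webster: Zeta 13, Delta 2, Epsilon 1, Alpha 12, Eta 11, Beta 13.
Beta gets 12 under Adams and 13 under Webster.

Webster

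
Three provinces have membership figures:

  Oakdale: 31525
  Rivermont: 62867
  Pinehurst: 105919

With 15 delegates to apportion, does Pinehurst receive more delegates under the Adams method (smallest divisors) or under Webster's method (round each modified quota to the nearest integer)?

Webster

Adams: Oakdale 3, Rivermont 5, Pinehurst 7.
Webster: Oakdale 2, Rivermont 5, Pinehurst 8.
Pinehurst gets 7 under Adams and 8 under Webster.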